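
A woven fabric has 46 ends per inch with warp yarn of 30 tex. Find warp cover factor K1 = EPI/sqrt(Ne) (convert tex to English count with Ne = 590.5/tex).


Formula: K1 = EPI / sqrt(Ne), with Ne = 590.5 / tex_warp
Step 1: Ne = 590.5 / 30 = 19.683
Step 2: sqrt(Ne) = sqrt(19.683) = 4.4366
Step 3: K1 = 46 / 4.4366 = 10.4

10.4


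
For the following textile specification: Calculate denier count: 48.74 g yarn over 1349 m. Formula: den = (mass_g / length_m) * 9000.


Formula: den = (mass_g / length_m) * 9000
Substituting: den = (48.74 / 1349) * 9000
Intermediate: 48.74 / 1349 = 0.03613047 g/m
den = 0.03613047 * 9000 = 325.2 denier

325.2 denier


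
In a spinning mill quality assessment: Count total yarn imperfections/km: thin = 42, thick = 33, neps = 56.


Formula: Total = thin places + thick places + neps
Total = 42 + 33 + 56
Total = 131 imperfections/km

131 imperfections/km


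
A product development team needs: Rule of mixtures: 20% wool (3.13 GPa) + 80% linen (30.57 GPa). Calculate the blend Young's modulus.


Formula: Blend property = (fraction_A * property_A) + (fraction_B * property_B)
Step 1: Contribution A = 20/100 * 3.13 GPa = 0.626 GPa
Step 2: Contribution B = 80/100 * 30.57 GPa = 24.456 GPa
Step 3: Blend Young's modulus = 0.626 + 24.456 = 25.082 GPa

25.082 GPa


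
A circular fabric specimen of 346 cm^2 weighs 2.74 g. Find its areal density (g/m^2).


Formula: GSM = mass_g / area_m2
Step 1: Convert area: 346 cm^2 = 346 / 10000 = 0.0346 m^2
Step 2: GSM = 2.74 g / 0.0346 m^2 = 79.2 g/m^2

79.2 g/m^2


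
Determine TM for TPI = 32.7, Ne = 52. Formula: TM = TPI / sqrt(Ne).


Formula: TM = TPI / sqrt(Ne)
Step 1: sqrt(Ne) = sqrt(52) = 7.2111
Step 2: TM = 32.7 / 7.2111 = 4.53

4.53 TM


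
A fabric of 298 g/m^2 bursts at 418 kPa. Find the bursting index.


Formula: Bursting Index = Bursting Strength / Fabric GSM
BI = 418 kPa / 298 g/m^2
BI = 1.403 kPa/(g/m^2)

1.403 kPa/(g/m^2)


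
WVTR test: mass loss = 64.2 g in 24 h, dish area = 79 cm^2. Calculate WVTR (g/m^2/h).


Formula: WVTR = mass_loss / (area * time)
Step 1: Convert area: 79 cm^2 = 0.0079 m^2
Step 2: WVTR = 64.2 g / (0.0079 m^2 * 24 h)
Step 3: WVTR = 64.2 / 0.1896 = 338.6 g/m^2/h

338.6 g/m^2/h


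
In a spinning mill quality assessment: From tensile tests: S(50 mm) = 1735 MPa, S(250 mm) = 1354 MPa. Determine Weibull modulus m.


Formula: m = ln(L1/L2) / ln(S2/S1)
Step 1: ln(L1/L2) = ln(50/250) = -1.60944
Step 2: S2/S1 = 1354/1735 = 0.7804
Step 3: ln(S2/S1) = ln(0.7804) = -0.24795
Step 4: m = -1.60944 / -0.24795 = 6.49

6.49 (Weibull m)


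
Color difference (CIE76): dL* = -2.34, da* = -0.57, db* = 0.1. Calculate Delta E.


Formula: Delta E = sqrt(dL*^2 + da*^2 + db*^2)
Step 1: dL*^2 = (-2.34)^2 = 5.4756
Step 2: da*^2 = (-0.57)^2 = 0.3249
Step 3: db*^2 = 0.1^2 = 0.01
Step 4: Sum = 5.4756 + 0.3249 + 0.01 = 5.8105
Step 5: Delta E = sqrt(5.8105) = 2.41

2.41 Delta E


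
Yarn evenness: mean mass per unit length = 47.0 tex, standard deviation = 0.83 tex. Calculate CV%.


Formula: CV% = (standard deviation / mean) * 100
Step 1: Ratio = 0.83 / 47.0 = 0.01766
Step 2: CV% = 0.01766 * 100 = 1.766% ≈ 1.8%

1.8%


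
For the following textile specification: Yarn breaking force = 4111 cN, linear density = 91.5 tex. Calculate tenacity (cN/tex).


Formula: Tenacity = Breaking force / Linear density
Tenacity = 4111 cN / 91.5 tex
Tenacity = 44.93 cN/tex

44.93 cN/tex


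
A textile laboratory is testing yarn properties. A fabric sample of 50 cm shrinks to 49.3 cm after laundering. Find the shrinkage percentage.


Formula: Shrinkage% = ((L_before - L_after) / L_before) * 100
Step 1: Shrinkage = 50 - 49.3 = 0.7 cm
Step 2: Shrinkage% = (0.7 / 50) * 100
Step 3: Shrinkage% = 0.014 * 100 = 1.4%

1.4%


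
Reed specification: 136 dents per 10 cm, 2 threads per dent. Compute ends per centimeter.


Formula: EPC = (dents per 10 cm * ends per dent) / 10
Step 1: Total ends per 10 cm = 136 * 2 = 272
Step 2: EPC = 272 / 10 = 27.2 ends/cm

27.2 ends/cm


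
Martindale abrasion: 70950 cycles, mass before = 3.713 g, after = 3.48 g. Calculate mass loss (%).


Formula: Mass loss% = ((m_before - m_after) / m_before) * 100
Step 1: Mass loss = 3.713 - 3.48 = 0.233 g
Step 2: Ratio = 0.233 / 3.713 = 0.0627525
Step 3: Mass loss% = 0.0627525 * 100 = 6.27525% ≈ 6.28%

6.28%


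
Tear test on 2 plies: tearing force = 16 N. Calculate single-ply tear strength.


Formula: Per-ply strength = Total force / Number of plies
Per-ply = 16 N / 2
Per-ply = 8 N

8 N


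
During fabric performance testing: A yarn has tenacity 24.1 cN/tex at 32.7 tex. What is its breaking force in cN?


Formula: Breaking force = Tenacity * Linear density
F = 24.1 cN/tex * 32.7 tex
F = 788.07 cN

788.07 cN


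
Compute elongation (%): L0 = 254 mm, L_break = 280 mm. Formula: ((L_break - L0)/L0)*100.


Formula: Elongation (%) = ((L_break - L0) / L0) * 100
Step 1: Extension = 280 - 254 = 26 mm
Step 2: Elongation = (26 / 254) * 100
Step 3: Elongation = 0.102362 * 100 = 10.2362% ≈ 10.2%

10.2%


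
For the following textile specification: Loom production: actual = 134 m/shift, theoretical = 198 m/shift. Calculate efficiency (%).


Formula: Efficiency% = (Actual output / Theoretical output) * 100
Efficiency% = (134 / 198) * 100
Efficiency% = 0.676768 * 100 = 67.6768% ≈ 67.7%

67.7%


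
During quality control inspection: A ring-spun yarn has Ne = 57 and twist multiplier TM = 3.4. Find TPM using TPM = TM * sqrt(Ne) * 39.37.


Formula: TPM = TM * sqrt(Ne) * 39.37
Step 1: sqrt(Ne) = sqrt(57) = 7.5498
Step 2: TM * sqrt(Ne) = 3.4 * 7.5498 = 25.6693
Step 3: TPM = 25.6693 * 39.37 = 1011 twists/m

1011 twists/m


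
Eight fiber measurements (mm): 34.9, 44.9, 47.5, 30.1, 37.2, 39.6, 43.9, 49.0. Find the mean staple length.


Formula: Mean = sum of lengths / count
Sum = 34.9 + 44.9 + 47.5 + 30.1 + 37.2 + 39.6 + 43.9 + 49.0
Sum = 327.1 mm
Mean = 327.1 / 8 = 40.89 mm

40.89 mm


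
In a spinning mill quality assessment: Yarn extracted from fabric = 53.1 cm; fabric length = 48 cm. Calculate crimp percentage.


Formula: Crimp% = ((L_yarn - L_fabric) / L_fabric) * 100
Step 1: Extension = 53.1 - 48 = 5.1 cm
Step 2: Crimp% = (5.1 / 48) * 100
Step 3: Crimp% = 0.10625 * 100 = 10.625% ≈ 10.6%

10.6%


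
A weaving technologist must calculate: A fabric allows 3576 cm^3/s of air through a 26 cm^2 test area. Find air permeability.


Formula: Air Permeability = Airflow / Test Area
AP = 3576 cm^3/s / 26 cm^2
AP = 137.5 cm^3/s/cm^2

137.5 cm^3/s/cm^2


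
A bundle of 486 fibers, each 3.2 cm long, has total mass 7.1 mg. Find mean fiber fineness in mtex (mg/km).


Formula: fineness (mtex) = mass (mg) / total length (km) = (mass_mg / total_length_m) * 1000
Step 1: Convert fiber length: 3.2 cm = 0.032 m
Step 2: Total fiber length = 486 * 0.032 = 15.552 m
Step 3: Linear density = 7.1 mg / 15.552 m = 0.4565 mg/m
Step 4: fineness = 0.4565 * 1000 = 456.5 mtex

456.5 mtex


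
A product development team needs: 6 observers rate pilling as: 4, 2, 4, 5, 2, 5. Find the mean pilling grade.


Formula: Mean = sum / count
Sum = 4 + 2 + 4 + 5 + 2 + 5 = 22
Mean = 22 / 6 = 3.7

3.7


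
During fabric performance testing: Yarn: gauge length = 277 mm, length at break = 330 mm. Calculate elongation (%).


Formula: Elongation (%) = ((L_break - L0) / L0) * 100
Step 1: Extension = 330 - 277 = 53 mm
Step 2: Elongation = (53 / 277) * 100
Step 3: Elongation = 0.191336 * 100 = 19.1336% ≈ 19.1%

19.1%


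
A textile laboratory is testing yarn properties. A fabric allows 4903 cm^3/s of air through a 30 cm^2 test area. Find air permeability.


Formula: Air Permeability = Airflow / Test Area
AP = 4903 cm^3/s / 30 cm^2
AP = 163.4 cm^3/s/cm^2

163.4 cm^3/s/cm^2


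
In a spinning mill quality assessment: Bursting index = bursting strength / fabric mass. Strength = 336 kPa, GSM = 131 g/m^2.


Formula: Bursting Index = Bursting Strength / Fabric GSM
BI = 336 kPa / 131 g/m^2
BI = 2.565 kPa/(g/m^2)

2.565 kPa/(g/m^2)


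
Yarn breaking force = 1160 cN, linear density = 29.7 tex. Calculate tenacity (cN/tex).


Formula: Tenacity = Breaking force / Linear density
Tenacity = 1160 cN / 29.7 tex
Tenacity = 39.06 cN/tex

39.06 cN/tex


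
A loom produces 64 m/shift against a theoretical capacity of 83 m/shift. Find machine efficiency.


Formula: Efficiency% = (Actual output / Theoretical output) * 100
Efficiency% = (64 / 83) * 100
Efficiency% = 0.771084 * 100 = 77.1084% ≈ 77.1%

77.1%


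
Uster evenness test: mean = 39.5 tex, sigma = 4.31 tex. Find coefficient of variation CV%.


Formula: CV% = (standard deviation / mean) * 100
Step 1: Ratio = 4.31 / 39.5 = 0.109114
Step 2: CV% = 0.109114 * 100 = 10.9114% ≈ 10.9%

10.9%


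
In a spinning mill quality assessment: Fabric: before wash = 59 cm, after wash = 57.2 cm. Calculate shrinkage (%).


Formula: Shrinkage% = ((L_before - L_after) / L_before) * 100
Step 1: Shrinkage = 59 - 57.2 = 1.8 cm
Step 2: Shrinkage% = (1.8 / 59) * 100
Step 3: Shrinkage% = 0.030508 * 100 = 3.0508% ≈ 3.1%

3.1%


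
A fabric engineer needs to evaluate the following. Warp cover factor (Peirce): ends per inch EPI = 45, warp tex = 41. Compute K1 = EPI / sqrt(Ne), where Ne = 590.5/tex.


Formula: K1 = EPI / sqrt(Ne), with Ne = 590.5 / tex_warp
Step 1: Ne = 590.5 / 41 = 14.402
Step 2: sqrt(Ne) = sqrt(14.402) = 3.795
Step 3: K1 = 45 / 3.795 = 11.9

11.9


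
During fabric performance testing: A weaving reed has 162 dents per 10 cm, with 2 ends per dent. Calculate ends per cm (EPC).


Formula: EPC = (dents per 10 cm * ends per dent) / 10
Step 1: Total ends per 10 cm = 162 * 2 = 324
Step 2: EPC = 324 / 10 = 32.4 ends/cm

32.4 ends/cm


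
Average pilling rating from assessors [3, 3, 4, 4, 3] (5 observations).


Formula: Mean = sum / count
Sum = 3 + 3 + 4 + 4 + 3 = 17
Mean = 17 / 5 = 3.4

3.4


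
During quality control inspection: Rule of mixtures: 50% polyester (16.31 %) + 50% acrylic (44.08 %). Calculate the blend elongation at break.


Formula: Blend property = (fraction_A * property_A) + (fraction_B * property_B)
Step 1: Contribution A = 50/100 * 16.31 % = 8.155 %
Step 2: Contribution B = 50/100 * 44.08 % = 22.04 %
Step 3: Blend elongation at break = 8.155 + 22.04 = 30.195 %

30.195 %


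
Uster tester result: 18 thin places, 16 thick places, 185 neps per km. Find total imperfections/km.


Formula: Total = thin places + thick places + neps
Total = 18 + 16 + 185
Total = 219 imperfections/km

219 imperfections/km


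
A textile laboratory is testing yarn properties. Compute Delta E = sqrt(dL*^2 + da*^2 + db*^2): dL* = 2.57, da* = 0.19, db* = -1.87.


Formula: Delta E = sqrt(dL*^2 + da*^2 + db*^2)
Step 1: dL*^2 = 2.57^2 = 6.6049
Step 2: da*^2 = 0.19^2 = 0.0361
Step 3: db*^2 = (-1.87)^2 = 3.4969
Step 4: Sum = 6.6049 + 0.0361 + 3.4969 = 10.1379
Step 5: Delta E = sqrt(10.1379) = 3.18

3.18 Delta E


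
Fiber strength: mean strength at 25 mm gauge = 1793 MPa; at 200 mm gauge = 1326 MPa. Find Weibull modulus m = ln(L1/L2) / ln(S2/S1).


Formula: m = ln(L1/L2) / ln(S2/S1)
Step 1: ln(L1/L2) = ln(25/200) = -2.07944
Step 2: S2/S1 = 1326/1793 = 0.73954
Step 3: ln(S2/S1) = ln(0.73954) = -0.30173
Step 4: m = -2.07944 / -0.30173 = 6.89

6.89 (Weibull m)


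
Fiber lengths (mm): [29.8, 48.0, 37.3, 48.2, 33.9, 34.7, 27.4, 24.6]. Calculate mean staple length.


Formula: Mean = sum of lengths / count
Sum = 29.8 + 48.0 + 37.3 + 48.2 + 33.9 + 34.7 + 27.4 + 24.6
Sum = 283.9 mm
Mean = 283.9 / 8 = 35.49 mm

35.49 mm


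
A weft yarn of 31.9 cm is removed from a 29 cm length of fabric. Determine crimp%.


Formula: Crimp% = ((L_yarn - L_fabric) / L_fabric) * 100
Step 1: Extension = 31.9 - 29 = 2.9 cm
Step 2: Crimp% = (2.9 / 29) * 100
Step 3: Crimp% = 0.1 * 100 = 10.0%

10.0%


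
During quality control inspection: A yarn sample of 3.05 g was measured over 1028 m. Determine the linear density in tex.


Formula: Tex = (mass_g / length_m) * 1000
Substituting: Tex = (3.05 / 1028) * 1000
Intermediate: 3.05 / 1028 = 0.00296693 g/m
Tex = 0.00296693 * 1000 = 2.97 tex

2.97 tex


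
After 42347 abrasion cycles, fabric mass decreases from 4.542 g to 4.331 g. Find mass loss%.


Formula: Mass loss% = ((m_before - m_after) / m_before) * 100
Step 1: Mass loss = 4.542 - 4.331 = 0.211 g
Step 2: Ratio = 0.211 / 4.542 = 0.0464553
Step 3: Mass loss% = 0.0464553 * 100 = 4.64553% ≈ 4.65%

4.65%


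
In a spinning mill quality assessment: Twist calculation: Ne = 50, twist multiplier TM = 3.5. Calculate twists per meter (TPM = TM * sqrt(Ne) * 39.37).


Formula: TPM = TM * sqrt(Ne) * 39.37
Step 1: sqrt(Ne) = sqrt(50) = 7.0711
Step 2: TM * sqrt(Ne) = 3.5 * 7.0711 = 24.7489
Step 3: TPM = 24.7489 * 39.37 = 974 twists/m

974 twists/m


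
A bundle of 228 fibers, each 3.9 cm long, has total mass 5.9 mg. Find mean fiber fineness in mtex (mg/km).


Formula: fineness (mtex) = mass (mg) / total length (km) = (mass_mg / total_length_m) * 1000
Step 1: Convert fiber length: 3.9 cm = 0.039 m
Step 2: Total fiber length = 228 * 0.039 = 8.892 m
Step 3: Linear density = 5.9 mg / 8.892 m = 0.6635 mg/m
Step 4: fineness = 0.6635 * 1000 = 663.5 mtex

663.5 mtex


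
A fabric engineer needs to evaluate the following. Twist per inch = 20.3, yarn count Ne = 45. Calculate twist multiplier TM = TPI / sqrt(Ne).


Formula: TM = TPI / sqrt(Ne)
Step 1: sqrt(Ne) = sqrt(45) = 6.7082
Step 2: TM = 20.3 / 6.7082 = 3.03

3.03 TM


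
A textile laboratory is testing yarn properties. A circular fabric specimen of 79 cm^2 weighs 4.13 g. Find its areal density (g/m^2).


Formula: GSM = mass_g / area_m2
Step 1: Convert area: 79 cm^2 = 79 / 10000 = 0.0079 m^2
Step 2: GSM = 4.13 g / 0.0079 m^2 = 522.8 g/m^2

522.8 g/m^2


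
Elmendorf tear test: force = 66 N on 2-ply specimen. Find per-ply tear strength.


Formula: Per-ply strength = Total force / Number of plies
Per-ply = 66 N / 2
Per-ply = 33 N

33 N


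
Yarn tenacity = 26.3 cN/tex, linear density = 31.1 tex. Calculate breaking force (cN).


Formula: Breaking force = Tenacity * Linear density
F = 26.3 cN/tex * 31.1 tex
F = 817.93 cN

817.93 cN


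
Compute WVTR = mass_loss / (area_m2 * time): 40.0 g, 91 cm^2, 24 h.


Formula: WVTR = mass_loss / (area * time)
Step 1: Convert area: 91 cm^2 = 0.0091 m^2
Step 2: WVTR = 40.0 g / (0.0091 m^2 * 24 h)
Step 3: WVTR = 40.0 / 0.2184 = 183.2 g/m^2/h

183.2 g/m^2/h


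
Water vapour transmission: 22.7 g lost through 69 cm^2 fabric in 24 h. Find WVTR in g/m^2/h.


Formula: WVTR = mass_loss / (area * time)
Step 1: Convert area: 69 cm^2 = 0.0069 m^2
Step 2: WVTR = 22.7 g / (0.0069 m^2 * 24 h)
Step 3: WVTR = 22.7 / 0.1656 = 137.1 g/m^2/h

137.1 g/m^2/h


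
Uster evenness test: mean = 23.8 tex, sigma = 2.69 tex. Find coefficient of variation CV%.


Formula: CV% = (standard deviation / mean) * 100
Step 1: Ratio = 2.69 / 23.8 = 0.113025
Step 2: CV% = 0.113025 * 100 = 11.3025% ≈ 11.3%

11.3%


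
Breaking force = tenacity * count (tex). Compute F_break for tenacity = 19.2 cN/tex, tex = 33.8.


Formula: Breaking force = Tenacity * Linear density
F = 19.2 cN/tex * 33.8 tex
F = 648.96 cN

648.96 cN


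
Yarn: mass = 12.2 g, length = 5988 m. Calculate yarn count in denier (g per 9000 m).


Formula: den = (mass_g / length_m) * 9000
Substituting: den = (12.2 / 5988) * 9000
Intermediate: 12.2 / 5988 = 0.00203741 g/m
den = 0.00203741 * 9000 = 18.3 denier

18.3 denier


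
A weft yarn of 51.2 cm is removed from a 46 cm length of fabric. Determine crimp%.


Formula: Crimp% = ((L_yarn - L_fabric) / L_fabric) * 100
Step 1: Extension = 51.2 - 46 = 5.2 cm
Step 2: Crimp% = (5.2 / 46) * 100
Step 3: Crimp% = 0.113043 * 100 = 11.3043% ≈ 11.3%

11.3%


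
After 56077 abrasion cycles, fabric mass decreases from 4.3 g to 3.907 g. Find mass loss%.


Formula: Mass loss% = ((m_before - m_after) / m_before) * 100
Step 1: Mass loss = 4.3 - 3.907 = 0.393 g
Step 2: Ratio = 0.393 / 4.3 = 0.0913953
Step 3: Mass loss% = 0.0913953 * 100 = 9.13953% ≈ 9.14%

9.14%


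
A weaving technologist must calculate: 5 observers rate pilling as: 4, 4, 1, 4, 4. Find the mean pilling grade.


Formula: Mean = sum / count
Sum = 4 + 4 + 1 + 4 + 4 = 17
Mean = 17 / 5 = 3.4

3.4


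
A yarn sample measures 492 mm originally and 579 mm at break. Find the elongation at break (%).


Formula: Elongation (%) = ((L_break - L0) / L0) * 100
Step 1: Extension = 579 - 492 = 87 mm
Step 2: Elongation = (87 / 492) * 100
Step 3: Elongation = 0.176829 * 100 = 17.6829% ≈ 17.7%

17.7%


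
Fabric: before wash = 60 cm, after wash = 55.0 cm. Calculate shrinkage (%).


Formula: Shrinkage% = ((L_before - L_after) / L_before) * 100
Step 1: Shrinkage = 60 - 55.0 = 5.0 cm
Step 2: Shrinkage% = (5.0 / 60) * 100
Step 3: Shrinkage% = 0.083333 * 100 = 8.3333% ≈ 8.3%

8.3%


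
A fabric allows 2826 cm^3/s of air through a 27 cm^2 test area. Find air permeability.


Formula: Air Permeability = Airflow / Test Area
AP = 2826 cm^3/s / 27 cm^2
AP = 104.7 cm^3/s/cm^2

104.7 cm^3/s/cm^2


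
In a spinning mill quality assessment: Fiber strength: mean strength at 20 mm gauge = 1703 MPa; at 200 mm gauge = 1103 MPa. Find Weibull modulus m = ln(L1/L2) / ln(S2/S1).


Formula: m = ln(L1/L2) / ln(S2/S1)
Step 1: ln(L1/L2) = ln(20/200) = -2.30259
Step 2: S2/S1 = 1103/1703 = 0.64768
Step 3: ln(S2/S1) = ln(0.64768) = -0.43436
Step 4: m = -2.30259 / -0.43436 = 5.30

5.30 (Weibull m)


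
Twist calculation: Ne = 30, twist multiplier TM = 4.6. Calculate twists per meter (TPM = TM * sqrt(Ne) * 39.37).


Formula: TPM = TM * sqrt(Ne) * 39.37
Step 1: sqrt(Ne) = sqrt(30) = 5.4772
Step 2: TM * sqrt(Ne) = 4.6 * 5.4772 = 25.1951
Step 3: TPM = 25.1951 * 39.37 = 992 twists/m

992 twists/m


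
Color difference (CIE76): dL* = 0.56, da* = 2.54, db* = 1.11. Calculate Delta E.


Formula: Delta E = sqrt(dL*^2 + da*^2 + db*^2)
Step 1: dL*^2 = 0.56^2 = 0.3136
Step 2: da*^2 = 2.54^2 = 6.4516
Step 3: db*^2 = 1.11^2 = 1.2321
Step 4: Sum = 0.3136 + 6.4516 + 1.2321 = 7.9973
Step 5: Delta E = sqrt(7.9973) = 2.83

2.83 Delta E


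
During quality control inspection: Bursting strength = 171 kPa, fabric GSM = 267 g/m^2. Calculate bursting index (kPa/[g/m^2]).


Formula: Bursting Index = Bursting Strength / Fabric GSM
BI = 171 kPa / 267 g/m^2
BI = 0.640 kPa/(g/m^2)

0.640 kPa/(g/m^2)


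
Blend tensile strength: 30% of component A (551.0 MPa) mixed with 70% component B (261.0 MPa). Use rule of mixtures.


Formula: Blend property = (fraction_A * property_A) + (fraction_B * property_B)
Step 1: Contribution A = 30/100 * 551.0 MPa = 165.3 MPa
Step 2: Contribution B = 70/100 * 261.0 MPa = 182.7 MPa
Step 3: Blend tensile strength = 165.3 + 182.7 = 348.0 MPa

348.0 MPa


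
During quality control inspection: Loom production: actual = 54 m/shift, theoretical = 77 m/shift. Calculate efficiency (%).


Formula: Efficiency% = (Actual output / Theoretical output) * 100
Efficiency% = (54 / 77) * 100
Efficiency% = 0.701299 * 100 = 70.1299% ≈ 70.1%

70.1%


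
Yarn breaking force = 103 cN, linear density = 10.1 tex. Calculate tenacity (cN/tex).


Formula: Tenacity = Breaking force / Linear density
Tenacity = 103 cN / 10.1 tex
Tenacity = 10.20 cN/tex

10.20 cN/tex


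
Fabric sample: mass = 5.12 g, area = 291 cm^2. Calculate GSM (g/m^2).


Formula: GSM = mass_g / area_m2
Step 1: Convert area: 291 cm^2 = 291 / 10000 = 0.0291 m^2
Step 2: GSM = 5.12 g / 0.0291 m^2 = 175.9 g/m^2

175.9 g/m^2


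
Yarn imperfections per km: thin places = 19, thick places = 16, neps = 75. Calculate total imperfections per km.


Formula: Total = thin places + thick places + neps
Total = 19 + 16 + 75
Total = 110 imperfections/km

110 imperfections/km


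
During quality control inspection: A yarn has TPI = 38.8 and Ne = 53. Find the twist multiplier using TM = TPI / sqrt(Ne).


Formula: TM = TPI / sqrt(Ne)
Step 1: sqrt(Ne) = sqrt(53) = 7.2801
Step 2: TM = 38.8 / 7.2801 = 5.33

5.33 TM


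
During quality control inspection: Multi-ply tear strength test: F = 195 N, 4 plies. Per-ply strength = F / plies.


Formula: Per-ply strength = Total force / Number of plies
Per-ply = 195 N / 4
Per-ply = 48.75 N

48.75 N


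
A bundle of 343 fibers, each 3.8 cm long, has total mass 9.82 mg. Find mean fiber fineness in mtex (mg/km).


Formula: fineness (mtex) = mass (mg) / total length (km) = (mass_mg / total_length_m) * 1000
Step 1: Convert fiber length: 3.8 cm = 0.038 m
Step 2: Total fiber length = 343 * 0.038 = 13.034 m
Step 3: Linear density = 9.82 mg / 13.034 m = 0.7534 mg/m
Step 4: fineness = 0.7534 * 1000 = 753.4 mtex

753.4 mtex


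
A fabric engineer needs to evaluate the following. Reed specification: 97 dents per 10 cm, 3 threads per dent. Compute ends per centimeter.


Formula: EPC = (dents per 10 cm * ends per dent) / 10
Step 1: Total ends per 10 cm = 97 * 3 = 291
Step 2: EPC = 291 / 10 = 29.1 ends/cm

29.1 ends/cm


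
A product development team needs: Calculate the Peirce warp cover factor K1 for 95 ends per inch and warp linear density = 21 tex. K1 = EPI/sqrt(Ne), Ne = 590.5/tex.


Formula: K1 = EPI / sqrt(Ne), with Ne = 590.5 / tex_warp
Step 1: Ne = 590.5 / 21 = 28.119
Step 2: sqrt(Ne) = sqrt(28.119) = 5.3027
Step 3: K1 = 95 / 5.3027 = 17.9

17.9


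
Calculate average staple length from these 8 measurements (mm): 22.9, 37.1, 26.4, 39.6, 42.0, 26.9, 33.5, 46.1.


Formula: Mean = sum of lengths / count
Sum = 22.9 + 37.1 + 26.4 + 39.6 + 42.0 + 26.9 + 33.5 + 46.1
Sum = 274.5 mm
Mean = 274.5 / 8 = 34.31 mm

34.31 mm


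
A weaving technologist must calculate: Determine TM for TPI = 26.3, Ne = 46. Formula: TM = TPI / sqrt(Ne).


Formula: TM = TPI / sqrt(Ne)
Step 1: sqrt(Ne) = sqrt(46) = 6.7823
Step 2: TM = 26.3 / 6.7823 = 3.88

3.88 TM


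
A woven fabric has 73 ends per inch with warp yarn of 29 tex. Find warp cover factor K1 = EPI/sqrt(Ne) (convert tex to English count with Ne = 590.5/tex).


Formula: K1 = EPI / sqrt(Ne), with Ne = 590.5 / tex_warp
Step 1: Ne = 590.5 / 29 = 20.362
Step 2: sqrt(Ne) = sqrt(20.362) = 4.5124
Step 3: K1 = 73 / 4.5124 = 16.2

16.2


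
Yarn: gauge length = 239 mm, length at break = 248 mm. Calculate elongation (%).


Formula: Elongation (%) = ((L_break - L0) / L0) * 100
Step 1: Extension = 248 - 239 = 9 mm
Step 2: Elongation = (9 / 239) * 100
Step 3: Elongation = 0.037657 * 100 = 3.7657% ≈ 3.8%

3.8%


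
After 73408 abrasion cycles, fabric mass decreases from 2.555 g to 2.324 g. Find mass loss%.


Formula: Mass loss% = ((m_before - m_after) / m_before) * 100
Step 1: Mass loss = 2.555 - 2.324 = 0.231 g
Step 2: Ratio = 0.231 / 2.555 = 0.090411
Step 3: Mass loss% = 0.090411 * 100 = 9.0411% ≈ 9.04%

9.04%


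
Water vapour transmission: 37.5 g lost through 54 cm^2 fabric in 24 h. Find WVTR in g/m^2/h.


Formula: WVTR = mass_loss / (area * time)
Step 1: Convert area: 54 cm^2 = 0.0054 m^2
Step 2: WVTR = 37.5 g / (0.0054 m^2 * 24 h)
Step 3: WVTR = 37.5 / 0.1296 = 289.4 g/m^2/h

289.4 g/m^2/h


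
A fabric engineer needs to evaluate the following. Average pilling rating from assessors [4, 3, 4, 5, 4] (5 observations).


Formula: Mean = sum / count
Sum = 4 + 3 + 4 + 5 + 4 = 20
Mean = 20 / 5 = 4.0

4.0


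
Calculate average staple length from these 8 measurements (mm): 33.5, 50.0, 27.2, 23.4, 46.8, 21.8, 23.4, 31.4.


Formula: Mean = sum of lengths / count
Sum = 33.5 + 50.0 + 27.2 + 23.4 + 46.8 + 21.8 + 23.4 + 31.4
Sum = 257.5 mm
Mean = 257.5 / 8 = 32.19 mm

32.19 mm


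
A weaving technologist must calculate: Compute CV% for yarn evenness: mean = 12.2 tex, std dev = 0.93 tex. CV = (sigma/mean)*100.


Formula: CV% = (standard deviation / mean) * 100
Step 1: Ratio = 0.93 / 12.2 = 0.07623
Step 2: CV% = 0.07623 * 100 = 7.623% ≈ 7.6%

7.6%


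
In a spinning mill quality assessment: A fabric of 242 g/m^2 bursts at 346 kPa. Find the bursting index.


Formula: Bursting Index = Bursting Strength / Fabric GSM
BI = 346 kPa / 242 g/m^2
BI = 1.430 kPa/(g/m^2)

1.430 kPa/(g/m^2)


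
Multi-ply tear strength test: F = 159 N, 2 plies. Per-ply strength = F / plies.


Formula: Per-ply strength = Total force / Number of plies
Per-ply = 159 N / 2
Per-ply = 79.5 N

79.5 N


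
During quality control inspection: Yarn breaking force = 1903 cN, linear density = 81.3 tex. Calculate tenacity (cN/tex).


Formula: Tenacity = Breaking force / Linear density
Tenacity = 1903 cN / 81.3 tex
Tenacity = 23.41 cN/tex

23.41 cN/tex


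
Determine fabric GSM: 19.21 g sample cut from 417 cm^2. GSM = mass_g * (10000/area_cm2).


Formula: GSM = mass_g / area_m2
Step 1: Convert area: 417 cm^2 = 417 / 10000 = 0.0417 m^2
Step 2: GSM = 19.21 g / 0.0417 m^2 = 460.7 g/m^2

460.7 g/m^2


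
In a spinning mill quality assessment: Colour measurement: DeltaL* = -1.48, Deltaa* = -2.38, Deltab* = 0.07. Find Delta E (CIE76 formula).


Formula: Delta E = sqrt(dL*^2 + da*^2 + db*^2)
Step 1: dL*^2 = (-1.48)^2 = 2.1904
Step 2: da*^2 = (-2.38)^2 = 5.6644
Step 3: db*^2 = 0.07^2 = 0.0049
Step 4: Sum = 2.1904 + 5.6644 + 0.0049 = 7.8597
Step 5: Delta E = sqrt(7.8597) = 2.8

2.8 Delta E


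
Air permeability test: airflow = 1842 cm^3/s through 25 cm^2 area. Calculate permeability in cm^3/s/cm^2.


Formula: Air Permeability = Airflow / Test Area
AP = 1842 cm^3/s / 25 cm^2
AP = 73.7 cm^3/s/cm^2

73.7 cm^3/s/cm^2


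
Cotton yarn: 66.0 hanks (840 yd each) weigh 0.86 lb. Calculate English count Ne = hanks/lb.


Formula: Ne = hanks / mass_lb
Substituting: Ne = 66.0 / 0.86
Ne = 76.7

76.7 Ne


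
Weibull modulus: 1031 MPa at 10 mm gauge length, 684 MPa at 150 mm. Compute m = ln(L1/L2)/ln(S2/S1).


Formula: m = ln(L1/L2) / ln(S2/S1)
Step 1: ln(L1/L2) = ln(10/150) = -2.70805
Step 2: S2/S1 = 684/1031 = 0.66343
Step 3: ln(S2/S1) = ln(0.66343) = -0.41033
Step 4: m = -2.70805 / -0.41033 = 6.60

6.60 (Weibull m)


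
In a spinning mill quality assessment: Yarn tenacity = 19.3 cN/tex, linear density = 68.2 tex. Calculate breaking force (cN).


Formula: Breaking force = Tenacity * Linear density
F = 19.3 cN/tex * 68.2 tex
F = 1316.26 cN

1316.26 cN


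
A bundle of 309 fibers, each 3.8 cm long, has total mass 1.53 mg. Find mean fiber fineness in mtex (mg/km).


Formula: fineness (mtex) = mass (mg) / total length (km) = (mass_mg / total_length_m) * 1000
Step 1: Convert fiber length: 3.8 cm = 0.038 m
Step 2: Total fiber length = 309 * 0.038 = 11.742 m
Step 3: Linear density = 1.53 mg / 11.742 m = 0.1303 mg/m
Step 4: fineness = 0.1303 * 1000 = 130.3 mtex

130.3 mtex


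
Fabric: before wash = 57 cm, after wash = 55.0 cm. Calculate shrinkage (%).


Formula: Shrinkage% = ((L_before - L_after) / L_before) * 100
Step 1: Shrinkage = 57 - 55.0 = 2.0 cm
Step 2: Shrinkage% = (2.0 / 57) * 100
Step 3: Shrinkage% = 0.035088 * 100 = 3.5088% ≈ 3.5%

3.5%


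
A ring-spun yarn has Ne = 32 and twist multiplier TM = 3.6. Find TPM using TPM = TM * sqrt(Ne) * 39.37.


Formula: TPM = TM * sqrt(Ne) * 39.37
Step 1: sqrt(Ne) = sqrt(32) = 5.6569
Step 2: TM * sqrt(Ne) = 3.6 * 5.6569 = 20.3648
Step 3: TPM = 20.3648 * 39.37 = 802 twists/m

802 twists/m


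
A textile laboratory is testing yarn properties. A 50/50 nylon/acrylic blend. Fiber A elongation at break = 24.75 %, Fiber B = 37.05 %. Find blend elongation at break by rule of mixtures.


Formula: Blend property = (fraction_A * property_A) + (fraction_B * property_B)
Step 1: Contribution A = 50/100 * 24.75 % = 12.375 %
Step 2: Contribution B = 50/100 * 37.05 % = 18.525 %
Step 3: Blend elongation at break = 12.375 + 18.525 = 30.9 %

30.9 %


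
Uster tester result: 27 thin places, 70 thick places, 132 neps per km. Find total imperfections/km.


Formula: Total = thin places + thick places + neps
Total = 27 + 70 + 132
Total = 229 imperfections/km

229 imperfections/km


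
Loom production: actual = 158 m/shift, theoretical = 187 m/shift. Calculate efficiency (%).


Formula: Efficiency% = (Actual output / Theoretical output) * 100
Efficiency% = (158 / 187) * 100
Efficiency% = 0.84492 * 100 = 84.492% ≈ 84.5%

84.5%


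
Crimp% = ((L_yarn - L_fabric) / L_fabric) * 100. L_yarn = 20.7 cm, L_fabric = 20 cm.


Formula: Crimp% = ((L_yarn - L_fabric) / L_fabric) * 100
Step 1: Extension = 20.7 - 20 = 0.7 cm
Step 2: Crimp% = (0.7 / 20) * 100
Step 3: Crimp% = 0.035 * 100 = 3.5%

3.5%


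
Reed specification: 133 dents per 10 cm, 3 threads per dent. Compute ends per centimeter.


Formula: EPC = (dents per 10 cm * ends per dent) / 10
Step 1: Total ends per 10 cm = 133 * 3 = 399
Step 2: EPC = 399 / 10 = 39.9 ends/cm

39.9 ends/cm


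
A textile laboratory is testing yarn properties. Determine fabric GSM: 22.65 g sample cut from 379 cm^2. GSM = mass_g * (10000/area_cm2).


Formula: GSM = mass_g / area_m2
Step 1: Convert area: 379 cm^2 = 379 / 10000 = 0.0379 m^2
Step 2: GSM = 22.65 g / 0.0379 m^2 = 597.6 g/m^2

597.6 g/m^2


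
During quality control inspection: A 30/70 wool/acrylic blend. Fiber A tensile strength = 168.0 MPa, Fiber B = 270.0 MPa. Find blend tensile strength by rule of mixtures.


Formula: Blend property = (fraction_A * property_A) + (fraction_B * property_B)
Step 1: Contribution A = 30/100 * 168.0 MPa = 50.4 MPa
Step 2: Contribution B = 70/100 * 270.0 MPa = 189.0 MPa
Step 3: Blend tensile strength = 50.4 + 189.0 = 239.4 MPa

239.4 MPa


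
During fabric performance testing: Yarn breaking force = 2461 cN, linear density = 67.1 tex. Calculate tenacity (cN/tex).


Formula: Tenacity = Breaking force / Linear density
Tenacity = 2461 cN / 67.1 tex
Tenacity = 36.68 cN/tex

36.68 cN/tex


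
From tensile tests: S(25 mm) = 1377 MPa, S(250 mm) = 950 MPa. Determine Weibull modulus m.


Formula: m = ln(L1/L2) / ln(S2/S1)
Step 1: ln(L1/L2) = ln(25/250) = -2.30259
Step 2: S2/S1 = 950/1377 = 0.68991
Step 3: ln(S2/S1) = ln(0.68991) = -0.37119
Step 4: m = -2.30259 / -0.37119 = 6.20

6.20 (Weibull m)


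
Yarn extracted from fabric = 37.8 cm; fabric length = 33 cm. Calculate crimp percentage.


Formula: Crimp% = ((L_yarn - L_fabric) / L_fabric) * 100
Step 1: Extension = 37.8 - 33 = 4.8 cm
Step 2: Crimp% = (4.8 / 33) * 100
Step 3: Crimp% = 0.145455 * 100 = 14.5455% ≈ 14.5%

14.5%


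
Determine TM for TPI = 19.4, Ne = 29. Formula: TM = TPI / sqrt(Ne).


Formula: TM = TPI / sqrt(Ne)
Step 1: sqrt(Ne) = sqrt(29) = 5.3852
Step 2: TM = 19.4 / 5.3852 = 3.60

3.60 TM


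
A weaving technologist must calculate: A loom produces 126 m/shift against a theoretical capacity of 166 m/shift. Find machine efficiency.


Formula: Efficiency% = (Actual output / Theoretical output) * 100
Efficiency% = (126 / 166) * 100
Efficiency% = 0.759036 * 100 = 75.9036% ≈ 75.9%

75.9%


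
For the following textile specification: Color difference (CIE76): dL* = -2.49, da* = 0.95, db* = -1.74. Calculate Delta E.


Formula: Delta E = sqrt(dL*^2 + da*^2 + db*^2)
Step 1: dL*^2 = (-2.49)^2 = 6.2001
Step 2: da*^2 = 0.95^2 = 0.9025
Step 3: db*^2 = (-1.74)^2 = 3.0276
Step 4: Sum = 6.2001 + 0.9025 + 3.0276 = 10.1302
Step 5: Delta E = sqrt(10.1302) = 3.18

3.18 Delta E


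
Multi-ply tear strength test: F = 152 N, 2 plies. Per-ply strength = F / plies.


Formula: Per-ply strength = Total force / Number of plies
Per-ply = 152 N / 2
Per-ply = 76 N

76 N


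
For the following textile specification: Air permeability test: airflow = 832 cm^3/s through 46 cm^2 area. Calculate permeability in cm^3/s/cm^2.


Formula: Air Permeability = Airflow / Test Area
AP = 832 cm^3/s / 46 cm^2
AP = 18.1 cm^3/s/cm^2

18.1 cm^3/s/cm^2


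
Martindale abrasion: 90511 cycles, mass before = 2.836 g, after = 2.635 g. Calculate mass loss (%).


Formula: Mass loss% = ((m_before - m_after) / m_before) * 100
Step 1: Mass loss = 2.836 - 2.635 = 0.201 g
Step 2: Ratio = 0.201 / 2.836 = 0.0708745
Step 3: Mass loss% = 0.0708745 * 100 = 7.08745% ≈ 7.09%

7.09%


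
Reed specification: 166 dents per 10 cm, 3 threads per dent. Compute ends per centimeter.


Formula: EPC = (dents per 10 cm * ends per dent) / 10
Step 1: Total ends per 10 cm = 166 * 3 = 498
Step 2: EPC = 498 / 10 = 49.8 ends/cm

49.8 ends/cm


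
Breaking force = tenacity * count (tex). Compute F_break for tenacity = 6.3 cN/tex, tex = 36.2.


Formula: Breaking force = Tenacity * Linear density
F = 6.3 cN/tex * 36.2 tex
F = 228.06 cN

228.06 cN


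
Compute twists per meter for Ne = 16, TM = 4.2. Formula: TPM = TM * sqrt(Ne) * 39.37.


Formula: TPM = TM * sqrt(Ne) * 39.37
Step 1: sqrt(Ne) = sqrt(16) = 4
Step 2: TM * sqrt(Ne) = 4.2 * 4 = 16.8
Step 3: TPM = 16.8 * 39.37 = 661 twists/m

661 twists/m


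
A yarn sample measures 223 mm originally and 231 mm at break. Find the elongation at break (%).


Formula: Elongation (%) = ((L_break - L0) / L0) * 100
Step 1: Extension = 231 - 223 = 8 mm
Step 2: Elongation = (8 / 223) * 100
Step 3: Elongation = 0.035874 * 100 = 3.5874% ≈ 3.6%

3.6%


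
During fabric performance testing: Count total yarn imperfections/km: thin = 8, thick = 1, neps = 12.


Formula: Total = thin places + thick places + neps
Total = 8 + 1 + 12
Total = 21 imperfections/km

21 imperfections/km


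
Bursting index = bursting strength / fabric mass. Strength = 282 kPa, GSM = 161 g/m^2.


Formula: Bursting Index = Bursting Strength / Fabric GSM
BI = 282 kPa / 161 g/m^2
BI = 1.752 kPa/(g/m^2)

1.752 kPa/(g/m^2)


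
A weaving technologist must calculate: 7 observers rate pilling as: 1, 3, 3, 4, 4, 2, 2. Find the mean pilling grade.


Formula: Mean = sum / count
Sum = 1 + 3 + 3 + 4 + 4 + 2 + 2 = 19
Mean = 19 / 7 = 2.7

2.7


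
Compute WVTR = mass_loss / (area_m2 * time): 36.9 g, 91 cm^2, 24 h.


Formula: WVTR = mass_loss / (area * time)
Step 1: Convert area: 91 cm^2 = 0.0091 m^2
Step 2: WVTR = 36.9 g / (0.0091 m^2 * 24 h)
Step 3: WVTR = 36.9 / 0.2184 = 169.0 g/m^2/h

169.0 g/m^2/h


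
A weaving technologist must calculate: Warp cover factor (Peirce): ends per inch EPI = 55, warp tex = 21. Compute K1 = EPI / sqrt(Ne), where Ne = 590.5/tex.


Formula: K1 = EPI / sqrt(Ne), with Ne = 590.5 / tex_warp
Step 1: Ne = 590.5 / 21 = 28.119
Step 2: sqrt(Ne) = sqrt(28.119) = 5.3027
Step 3: K1 = 55 / 5.3027 = 10.4

10.4


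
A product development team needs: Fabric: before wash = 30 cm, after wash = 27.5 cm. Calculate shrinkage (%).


Formula: Shrinkage% = ((L_before - L_after) / L_before) * 100
Step 1: Shrinkage = 30 - 27.5 = 2.5 cm
Step 2: Shrinkage% = (2.5 / 30) * 100
Step 3: Shrinkage% = 0.083333 * 100 = 8.3333% ≈ 8.3%

8.3%


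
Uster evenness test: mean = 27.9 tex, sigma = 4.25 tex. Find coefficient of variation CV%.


Formula: CV% = (standard deviation / mean) * 100
Step 1: Ratio = 4.25 / 27.9 = 0.15233
Step 2: CV% = 0.15233 * 100 = 15.233% ≈ 15.2%

15.2%


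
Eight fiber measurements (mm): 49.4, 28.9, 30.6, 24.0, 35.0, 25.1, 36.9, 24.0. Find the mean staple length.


Formula: Mean = sum of lengths / count
Sum = 49.4 + 28.9 + 30.6 + 24.0 + 35.0 + 25.1 + 36.9 + 24.0
Sum = 253.9 mm
Mean = 253.9 / 8 = 31.74 mm

31.74 mm


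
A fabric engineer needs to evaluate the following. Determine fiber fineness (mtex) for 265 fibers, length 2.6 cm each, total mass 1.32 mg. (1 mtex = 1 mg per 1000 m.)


Formula: fineness (mtex) = mass (mg) / total length (km) = (mass_mg / total_length_m) * 1000
Step 1: Convert fiber length: 2.6 cm = 0.026 m
Step 2: Total fiber length = 265 * 0.026 = 6.89 m
Step 3: Linear density = 1.32 mg / 6.89 m = 0.1916 mg/m
Step 4: fineness = 0.1916 * 1000 = 191.6 mtex

191.6 mtex


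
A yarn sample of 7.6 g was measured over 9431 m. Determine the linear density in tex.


Formula: Tex = (mass_g / length_m) * 1000
Substituting: Tex = (7.6 / 9431) * 1000
Intermediate: 7.6 / 9431 = 0.00080585 g/m
Tex = 0.00080585 * 1000 = 0.81 tex

0.81 tex


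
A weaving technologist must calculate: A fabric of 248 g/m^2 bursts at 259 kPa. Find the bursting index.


Formula: Bursting Index = Bursting Strength / Fabric GSM
BI = 259 kPa / 248 g/m^2
BI = 1.044 kPa/(g/m^2)

1.044 kPa/(g/m^2)


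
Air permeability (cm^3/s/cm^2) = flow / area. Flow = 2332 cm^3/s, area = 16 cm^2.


Formula: Air Permeability = Airflow / Test Area
AP = 2332 cm^3/s / 16 cm^2
AP = 145.8 cm^3/s/cm^2

145.8 cm^3/s/cm^2


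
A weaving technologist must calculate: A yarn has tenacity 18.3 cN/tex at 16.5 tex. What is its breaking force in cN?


Formula: Breaking force = Tenacity * Linear density
F = 18.3 cN/tex * 16.5 tex
F = 301.95 cN

301.95 cN


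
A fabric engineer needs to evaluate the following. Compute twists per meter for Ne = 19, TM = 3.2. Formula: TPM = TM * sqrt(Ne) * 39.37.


Formula: TPM = TM * sqrt(Ne) * 39.37
Step 1: sqrt(Ne) = sqrt(19) = 4.3589
Step 2: TM * sqrt(Ne) = 3.2 * 4.3589 = 13.9485
Step 3: TPM = 13.9485 * 39.37 = 549 twists/m

549 twists/m


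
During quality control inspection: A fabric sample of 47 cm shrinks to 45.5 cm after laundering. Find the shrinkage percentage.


Formula: Shrinkage% = ((L_before - L_after) / L_before) * 100
Step 1: Shrinkage = 47 - 45.5 = 1.5 cm
Step 2: Shrinkage% = (1.5 / 47) * 100
Step 3: Shrinkage% = 0.031915 * 100 = 3.1915% ≈ 3.2%

3.2%


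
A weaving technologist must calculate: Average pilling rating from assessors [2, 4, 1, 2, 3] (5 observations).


Formula: Mean = sum / count
Sum = 2 + 4 + 1 + 2 + 3 = 12
Mean = 12 / 5 = 2.4

2.4


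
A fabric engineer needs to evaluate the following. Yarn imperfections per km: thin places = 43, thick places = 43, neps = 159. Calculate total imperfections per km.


Formula: Total = thin places + thick places + neps
Total = 43 + 43 + 159
Total = 245 imperfections/km

245 imperfections/km


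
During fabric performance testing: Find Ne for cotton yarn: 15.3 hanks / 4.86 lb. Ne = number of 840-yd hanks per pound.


Formula: Ne = hanks / mass_lb
Substituting: Ne = 15.3 / 4.86
Ne = 3.1

3.1 Ne


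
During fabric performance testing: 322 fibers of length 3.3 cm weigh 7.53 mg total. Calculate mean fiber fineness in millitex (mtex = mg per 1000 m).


Formula: fineness (mtex) = mass (mg) / total length (km) = (mass_mg / total_length_m) * 1000
Step 1: Convert fiber length: 3.3 cm = 0.033 m
Step 2: Total fiber length = 322 * 0.033 = 10.626 m
Step 3: Linear density = 7.53 mg / 10.626 m = 0.7086 mg/m
Step 4: fineness = 0.7086 * 1000 = 708.6 mtex

708.6 mtex


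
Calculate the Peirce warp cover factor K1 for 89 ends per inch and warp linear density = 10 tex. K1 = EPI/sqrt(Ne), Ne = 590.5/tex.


Formula: K1 = EPI / sqrt(Ne), with Ne = 590.5 / tex_warp
Step 1: Ne = 590.5 / 10 = 59.05
Step 2: sqrt(Ne) = sqrt(59.05) = 7.6844
Step 3: K1 = 89 / 7.6844 = 11.6

11.6


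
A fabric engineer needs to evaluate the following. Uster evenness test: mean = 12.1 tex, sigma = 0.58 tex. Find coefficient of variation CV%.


Formula: CV% = (standard deviation / mean) * 100
Step 1: Ratio = 0.58 / 12.1 = 0.047934
Step 2: CV% = 0.047934 * 100 = 4.7934% ≈ 4.8%

4.8%


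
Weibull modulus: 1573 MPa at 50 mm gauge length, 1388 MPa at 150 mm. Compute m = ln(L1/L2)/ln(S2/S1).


Formula: m = ln(L1/L2) / ln(S2/S1)
Step 1: ln(L1/L2) = ln(50/150) = -1.09861
Step 2: S2/S1 = 1388/1573 = 0.88239
Step 3: ln(S2/S1) = ln(0.88239) = -0.12512
Step 4: m = -1.09861 / -0.12512 = 8.78

8.78 (Weibull m)


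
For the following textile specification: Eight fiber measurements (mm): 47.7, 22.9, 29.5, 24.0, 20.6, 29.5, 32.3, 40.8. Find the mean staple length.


Formula: Mean = sum of lengths / count
Sum = 47.7 + 22.9 + 29.5 + 24.0 + 20.6 + 29.5 + 32.3 + 40.8
Sum = 247.3 mm
Mean = 247.3 / 8 = 30.91 mm

30.91 mm


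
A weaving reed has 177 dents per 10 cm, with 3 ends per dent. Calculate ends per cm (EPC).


Formula: EPC = (dents per 10 cm * ends per dent) / 10
Step 1: Total ends per 10 cm = 177 * 3 = 531
Step 2: EPC = 531 / 10 = 53.1 ends/cm

53.1 ends/cm


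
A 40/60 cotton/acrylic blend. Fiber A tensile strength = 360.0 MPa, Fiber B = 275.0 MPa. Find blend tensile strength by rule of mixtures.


Formula: Blend property = (fraction_A * property_A) + (fraction_B * property_B)
Step 1: Contribution A = 40/100 * 360.0 MPa = 144.0 MPa
Step 2: Contribution B = 60/100 * 275.0 MPa = 165.0 MPa
Step 3: Blend tensile strength = 144.0 + 165.0 = 309.0 MPa

309.0 MPa
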